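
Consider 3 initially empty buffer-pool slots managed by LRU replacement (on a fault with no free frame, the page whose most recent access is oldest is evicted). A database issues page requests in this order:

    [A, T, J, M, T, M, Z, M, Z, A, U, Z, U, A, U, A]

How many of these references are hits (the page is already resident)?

A → miss, frames (A)
T → miss, frames (A T)
J → miss, frames (A T J)
M → miss, evict A, frames (T J M)
T → hit
M → hit
Z → miss, evict J, frames (T M Z)
M → hit
Z → hit
A → miss, evict T, frames (M Z A)
U → miss, evict M, frames (Z A U)
Z → hit
U → hit
A → hit
U → hit
A → hit
Hits: 9.

9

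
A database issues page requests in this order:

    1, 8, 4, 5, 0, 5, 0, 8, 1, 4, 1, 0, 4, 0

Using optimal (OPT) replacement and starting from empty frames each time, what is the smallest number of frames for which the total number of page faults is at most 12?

2

f=1: 14 faults
f=2: 9 faults
f=3: 7 faults
f=4: 6 faults
f=5: 5 faults
Smallest f with faults ≤ 12 is 2.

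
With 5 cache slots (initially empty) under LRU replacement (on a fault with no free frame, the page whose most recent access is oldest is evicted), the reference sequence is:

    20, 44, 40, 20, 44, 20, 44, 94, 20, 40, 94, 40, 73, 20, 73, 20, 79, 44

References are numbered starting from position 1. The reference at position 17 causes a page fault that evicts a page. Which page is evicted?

44

pos 1: 20 → miss, frames {20}
pos 2: 44 → miss, frames {20,44}
pos 3: 40 → miss, frames {20,44,40}
pos 4: 20 → hit
pos 5: 44 → hit
pos 6: 20 → hit
pos 7: 44 → hit
pos 8: 94 → miss, frames {40,20,44,94}
pos 9: 20 → hit
pos 10: 40 → hit
pos 11: 94 → hit
pos 12: 40 → hit
pos 13: 73 → miss, frames {44,20,94,40,73}
pos 14: 20 → hit
pos 15: 73 → hit
pos 16: 20 → hit
pos 17: 79 → miss, evict 44, frames {94,40,73,20,79}
At position 17, page 44 is evicted.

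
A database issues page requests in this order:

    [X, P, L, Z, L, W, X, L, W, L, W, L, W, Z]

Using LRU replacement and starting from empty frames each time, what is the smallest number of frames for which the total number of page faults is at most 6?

f=1: 14 faults
f=2: 9 faults
f=3: 7 faults
f=4: 6 faults
f=5: 5 faults
Smallest f with faults ≤ 6 is 4.

4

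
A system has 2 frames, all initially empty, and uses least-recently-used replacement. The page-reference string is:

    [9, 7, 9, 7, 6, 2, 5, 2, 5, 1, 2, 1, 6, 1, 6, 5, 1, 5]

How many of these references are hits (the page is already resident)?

8

9 -> fault, frames {9}
7 -> fault, frames {9,7}
9 -> hit
7 -> hit
6 -> fault, evict 9, frames {7,6}
2 -> fault, evict 7, frames {6,2}
5 -> fault, evict 6, frames {2,5}
2 -> hit
5 -> hit
1 -> fault, evict 2, frames {5,1}
2 -> fault, evict 5, frames {1,2}
1 -> hit
6 -> fault, evict 2, frames {1,6}
1 -> hit
6 -> hit
5 -> fault, evict 1, frames {6,5}
1 -> fault, evict 6, frames {5,1}
5 -> hit
Hits: 8.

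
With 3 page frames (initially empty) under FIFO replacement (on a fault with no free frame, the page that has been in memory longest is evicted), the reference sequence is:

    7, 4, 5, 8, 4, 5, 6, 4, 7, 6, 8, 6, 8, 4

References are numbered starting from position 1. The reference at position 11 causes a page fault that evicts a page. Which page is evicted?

pos 1: 7 → miss, frames {7}
pos 2: 4 → miss, frames {7,4}
pos 3: 5 → miss, frames {7,4,5}
pos 4: 8 → miss, evict 7, frames {4,5,8}
pos 5: 4 → hit
pos 6: 5 → hit
pos 7: 6 → miss, evict 4, frames {5,8,6}
pos 8: 4 → miss, evict 5, frames {8,6,4}
pos 9: 7 → miss, evict 8, frames {6,4,7}
pos 10: 6 → hit
pos 11: 8 → miss, evict 6, frames {4,7,8}
At position 11, page 6 is evicted.

6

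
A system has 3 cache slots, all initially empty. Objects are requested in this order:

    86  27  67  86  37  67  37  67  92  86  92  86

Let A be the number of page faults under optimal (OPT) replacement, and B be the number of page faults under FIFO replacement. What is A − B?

-1

Under OPT: F F F . F . . . F . . . → 5 faults.
Under FIFO: F F F . F . . . F F . . → 6 faults.
A − B = 5 − 6 = -1.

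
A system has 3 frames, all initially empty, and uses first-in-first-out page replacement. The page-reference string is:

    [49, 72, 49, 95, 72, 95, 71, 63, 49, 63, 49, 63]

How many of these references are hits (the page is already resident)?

49 → fault, frames {49}
72 → fault, frames {49,72}
49 → hit
95 → fault, frames {49,72,95}
72 → hit
95 → hit
71 → fault, evict 49, frames {72,95,71}
63 → fault, evict 72, frames {95,71,63}
49 → fault, evict 95, frames {71,63,49}
63 → hit
49 → hit
63 → hit
Hits: 6.

6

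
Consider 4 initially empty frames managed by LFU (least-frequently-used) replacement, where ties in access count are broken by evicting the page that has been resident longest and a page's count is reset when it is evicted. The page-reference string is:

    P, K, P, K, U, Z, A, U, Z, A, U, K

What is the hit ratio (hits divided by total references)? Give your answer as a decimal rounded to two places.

0.25

P: miss, frames {P}
K: miss, frames {P,K}
P: hit
K: hit
U: miss, frames {P,K,U}
Z: miss, frames {P,K,U,Z}
A: miss, evict U, frames {P,K,Z,A}
U: miss, evict Z, frames {P,K,A,U}
Z: miss, evict A, frames {P,K,U,Z}
A: miss, evict U, frames {P,K,Z,A}
U: miss, evict Z, frames {P,K,A,U}
K: hit
Hits: 3 of 12 references → 3/12 = 0.2500.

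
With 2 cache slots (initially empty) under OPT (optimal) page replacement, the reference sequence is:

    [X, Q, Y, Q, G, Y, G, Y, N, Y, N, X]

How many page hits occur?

X -> miss, frames {X}
Q -> miss, frames {X,Q}
Y -> miss, evict X, frames {Q,Y}
Q -> hit
G -> miss, evict Q, frames {Y,G}
Y -> hit
G -> hit
Y -> hit
N -> miss, evict G, frames {Y,N}
Y -> hit
N -> hit
X -> miss, evict N, frames {Y,X}
Hits: 6.

6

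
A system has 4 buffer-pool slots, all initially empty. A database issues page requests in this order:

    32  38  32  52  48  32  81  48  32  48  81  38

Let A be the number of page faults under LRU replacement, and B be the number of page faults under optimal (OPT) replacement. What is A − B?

1

Under LRU: F F . F F . F . . . . F → 6 faults.
Under OPT: F F . F F . F . . . . . → 5 faults.
A − B = 6 − 5 = 1.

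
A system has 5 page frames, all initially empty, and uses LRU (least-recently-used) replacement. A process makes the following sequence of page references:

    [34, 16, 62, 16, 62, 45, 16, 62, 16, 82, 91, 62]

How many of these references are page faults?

34 → miss, frames {34}
16 → miss, frames {34,16}
62 → miss, frames {34,16,62}
16 → hit
62 → hit
45 → miss, frames {34,16,62,45}
16 → hit
62 → hit
16 → hit
82 → miss, frames {34,45,62,16,82}
91 → miss, evict 34, frames {45,62,16,82,91}
62 → hit
Page faults: 6.

6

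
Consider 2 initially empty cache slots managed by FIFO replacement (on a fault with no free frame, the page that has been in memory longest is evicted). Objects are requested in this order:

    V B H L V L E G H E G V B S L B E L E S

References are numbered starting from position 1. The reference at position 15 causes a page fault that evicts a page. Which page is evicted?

B

pos 1: V: fault, frames {V}
pos 2: B: fault, frames {V,B}
pos 3: H: fault, evict V, frames {B,H}
pos 4: L: fault, evict B, frames {H,L}
pos 5: V: fault, evict H, frames {L,V}
pos 6: L: hit
pos 7: E: fault, evict L, frames {V,E}
pos 8: G: fault, evict V, frames {E,G}
pos 9: H: fault, evict E, frames {G,H}
pos 10: E: fault, evict G, frames {H,E}
pos 11: G: fault, evict H, frames {E,G}
pos 12: V: fault, evict E, frames {G,V}
pos 13: B: fault, evict G, frames {V,B}
pos 14: S: fault, evict V, frames {B,S}
pos 15: L: fault, evict B, frames {S,L}
At position 15, page B is evicted.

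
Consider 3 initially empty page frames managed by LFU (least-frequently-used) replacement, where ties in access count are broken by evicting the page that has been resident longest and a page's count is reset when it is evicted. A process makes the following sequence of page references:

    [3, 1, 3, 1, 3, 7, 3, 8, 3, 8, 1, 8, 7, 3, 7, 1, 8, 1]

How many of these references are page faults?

3 → fault, frames {3}
1 → fault, frames {3,1}
3 → hit
1 → hit
3 → hit
7 → fault, frames {3,1,7}
3 → hit
8 → fault, evict 7, frames {3,1,8}
3 → hit
8 → hit
1 → hit
8 → hit
7 → fault, evict 1, frames {3,8,7}
3 → hit
7 → hit
1 → fault, evict 7, frames {3,8,1}
8 → hit
1 → hit
Page faults: 6.

6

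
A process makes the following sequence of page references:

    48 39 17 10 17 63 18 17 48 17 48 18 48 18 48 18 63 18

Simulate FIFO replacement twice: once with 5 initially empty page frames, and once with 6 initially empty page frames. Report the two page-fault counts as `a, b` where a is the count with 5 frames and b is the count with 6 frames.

5 frames: F F F F . F F . F . . . . . . . . . → 7 faults.
6 frames: F F F F . F F . . . . . . . . . . . → 6 faults.
6 < 7: adding a frame reduced faults, as is typical.

7, 6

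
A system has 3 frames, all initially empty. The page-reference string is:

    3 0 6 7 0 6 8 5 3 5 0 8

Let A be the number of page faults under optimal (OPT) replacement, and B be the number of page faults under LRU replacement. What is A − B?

-1

Under OPT: F F F F . . F F F . . F → 8 faults.
Under LRU: F F F F . . F F F . F F → 9 faults.
A − B = 8 − 9 = -1.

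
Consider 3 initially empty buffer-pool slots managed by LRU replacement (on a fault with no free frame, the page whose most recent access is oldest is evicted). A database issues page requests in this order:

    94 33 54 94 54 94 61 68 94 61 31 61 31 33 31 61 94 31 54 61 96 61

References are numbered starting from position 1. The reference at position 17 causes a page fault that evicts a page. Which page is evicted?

pos 1: 94 -> miss, frames [94]
pos 2: 33 -> miss, frames [94, 33]
pos 3: 54 -> miss, frames [94, 33, 54]
pos 4: 94 -> hit
pos 5: 54 -> hit
pos 6: 94 -> hit
pos 7: 61 -> miss, evict 33, frames [54, 94, 61]
pos 8: 68 -> miss, evict 54, frames [94, 61, 68]
pos 9: 94 -> hit
pos 10: 61 -> hit
pos 11: 31 -> miss, evict 68, frames [94, 61, 31]
pos 12: 61 -> hit
pos 13: 31 -> hit
pos 14: 33 -> miss, evict 94, frames [61, 31, 33]
pos 15: 31 -> hit
pos 16: 61 -> hit
pos 17: 94 -> miss, evict 33, frames [31, 61, 94]
At position 17, page 33 is evicted.

33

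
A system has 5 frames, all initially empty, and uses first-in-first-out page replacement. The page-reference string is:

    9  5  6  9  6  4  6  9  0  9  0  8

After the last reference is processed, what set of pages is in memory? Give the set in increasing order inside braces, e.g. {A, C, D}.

9: miss, frames [9]
5: miss, frames [9, 5]
6: miss, frames [9, 5, 6]
9: hit
6: hit
4: miss, frames [9, 5, 6, 4]
6: hit
9: hit
0: miss, frames [9, 5, 6, 4, 0]
9: hit
0: hit
8: miss, evict 9, frames [5, 6, 4, 0, 8]

{0, 4, 5, 6, 8}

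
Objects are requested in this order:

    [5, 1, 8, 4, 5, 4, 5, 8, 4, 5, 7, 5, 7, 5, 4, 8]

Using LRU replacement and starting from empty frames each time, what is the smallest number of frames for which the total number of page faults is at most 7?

f=1: 16 faults
f=2: 11 faults
f=3: 7 faults
f=4: 5 faults
f=5: 5 faults
Smallest f with faults ≤ 7 is 3.

3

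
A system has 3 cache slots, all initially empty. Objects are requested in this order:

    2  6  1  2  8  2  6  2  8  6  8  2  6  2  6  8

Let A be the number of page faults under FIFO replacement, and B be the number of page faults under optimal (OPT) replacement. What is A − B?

Under FIFO: F F F . F F F . . . . . . . . . → 6 faults.
Under OPT: F F F . F . . . . . . . . . . . → 4 faults.
A − B = 6 − 4 = 2.

2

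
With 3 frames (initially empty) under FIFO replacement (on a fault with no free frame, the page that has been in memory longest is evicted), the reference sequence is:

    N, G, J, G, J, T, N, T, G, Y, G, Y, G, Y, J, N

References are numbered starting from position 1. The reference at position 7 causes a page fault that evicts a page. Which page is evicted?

G

pos 1: N: fault, frames (N)
pos 2: G: fault, frames (N G)
pos 3: J: fault, frames (N G J)
pos 4: G: hit
pos 5: J: hit
pos 6: T: fault, evict N, frames (G J T)
pos 7: N: fault, evict G, frames (J T N)
At position 7, page G is evicted.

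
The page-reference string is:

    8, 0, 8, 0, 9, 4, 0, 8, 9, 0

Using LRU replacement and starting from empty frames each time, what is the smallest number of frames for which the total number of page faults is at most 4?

f=1: 10 faults
f=2: 8 faults
f=3: 6 faults
f=4: 4 faults
Smallest f with faults ≤ 4 is 4.

4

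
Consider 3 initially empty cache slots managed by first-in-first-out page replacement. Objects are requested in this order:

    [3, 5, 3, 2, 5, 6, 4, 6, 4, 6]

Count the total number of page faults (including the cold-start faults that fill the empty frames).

5

3 → fault, frames (3)
5 → fault, frames (3 5)
3 → hit
2 → fault, frames (3 5 2)
5 → hit
6 → fault, evict 3, frames (5 2 6)
4 → fault, evict 5, frames (2 6 4)
6 → hit
4 → hit
6 → hit
Page faults: 5.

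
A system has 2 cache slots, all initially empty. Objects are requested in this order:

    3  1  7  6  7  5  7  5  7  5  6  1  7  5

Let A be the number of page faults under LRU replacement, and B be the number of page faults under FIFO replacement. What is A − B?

Under LRU: F F F F . F . . . . F F F F → 9 faults.
Under FIFO: F F F F . F F . . . F F F F → 10 faults.
A − B = 9 − 10 = -1.

-1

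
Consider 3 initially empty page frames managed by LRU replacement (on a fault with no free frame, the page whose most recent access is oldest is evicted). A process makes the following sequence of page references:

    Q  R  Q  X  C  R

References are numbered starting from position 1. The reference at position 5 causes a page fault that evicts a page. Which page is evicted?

pos 1: Q -> fault, frames {Q}
pos 2: R -> fault, frames {Q,R}
pos 3: Q -> hit
pos 4: X -> fault, frames {R,Q,X}
pos 5: C -> fault, evict R, frames {Q,X,C}
At position 5, page R is evicted.

R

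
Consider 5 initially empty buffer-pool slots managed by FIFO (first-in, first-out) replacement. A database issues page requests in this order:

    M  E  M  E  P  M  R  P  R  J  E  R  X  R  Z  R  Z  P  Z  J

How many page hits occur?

M → fault, frames (M)
E → fault, frames (M E)
M → hit
E → hit
P → fault, frames (M E P)
M → hit
R → fault, frames (M E P R)
P → hit
R → hit
J → fault, frames (M E P R J)
E → hit
R → hit
X → fault, evict M, frames (E P R J X)
R → hit
Z → fault, evict E, frames (P R J X Z)
R → hit
Z → hit
P → hit
Z → hit
J → hit
Hits: 13.

13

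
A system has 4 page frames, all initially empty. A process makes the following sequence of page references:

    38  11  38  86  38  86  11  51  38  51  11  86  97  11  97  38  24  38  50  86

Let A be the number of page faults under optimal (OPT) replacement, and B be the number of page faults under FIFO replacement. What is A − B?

-2

Under OPT: F F . F . . . F . . . . F . . . F . F . → 7 faults.
Under FIFO: F F . F . . . F . . . . F . . F F . F F → 9 faults.
A − B = 7 − 9 = -2.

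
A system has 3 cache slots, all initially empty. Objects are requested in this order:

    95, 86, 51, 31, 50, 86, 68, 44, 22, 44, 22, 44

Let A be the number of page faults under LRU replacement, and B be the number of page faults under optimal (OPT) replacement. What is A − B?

1

Under LRU: F F F F F F F F F . . . → 9 faults.
Under OPT: F F F F F . F F F . . . → 8 faults.
A − B = 9 − 8 = 1.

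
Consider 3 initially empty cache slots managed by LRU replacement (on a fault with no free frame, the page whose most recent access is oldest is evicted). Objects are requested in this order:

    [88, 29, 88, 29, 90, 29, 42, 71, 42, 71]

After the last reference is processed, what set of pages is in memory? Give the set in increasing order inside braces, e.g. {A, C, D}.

88: fault, frames (88)
29: fault, frames (88 29)
88: hit
29: hit
90: fault, frames (88 29 90)
29: hit
42: fault, evict 88, frames (90 29 42)
71: fault, evict 90, frames (29 42 71)
42: hit
71: hit

{29, 42, 71}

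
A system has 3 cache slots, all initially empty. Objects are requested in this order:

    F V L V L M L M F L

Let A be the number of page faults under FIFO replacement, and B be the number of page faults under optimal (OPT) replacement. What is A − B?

Under FIFO: F F F . . F . . F . → 5 faults.
Under OPT: F F F . . F . . . . → 4 faults.
A − B = 5 − 4 = 1.

1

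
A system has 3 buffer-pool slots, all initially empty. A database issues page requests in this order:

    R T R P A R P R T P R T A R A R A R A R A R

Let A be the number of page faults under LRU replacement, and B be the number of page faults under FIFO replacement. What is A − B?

Under LRU: F F . F F . . . F . . . F . . . . . . . . . → 6 faults.
Under FIFO: F F . F F F . . F F . . F F . . . . . . . . → 9 faults.
A − B = 6 − 9 = -3.

-3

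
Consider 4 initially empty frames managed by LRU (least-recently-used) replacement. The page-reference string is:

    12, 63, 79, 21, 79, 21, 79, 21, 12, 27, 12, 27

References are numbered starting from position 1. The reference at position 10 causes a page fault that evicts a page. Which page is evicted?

63

pos 1: 12 -> fault, frames (12)
pos 2: 63 -> fault, frames (12 63)
pos 3: 79 -> fault, frames (12 63 79)
pos 4: 21 -> fault, frames (12 63 79 21)
pos 5: 79 -> hit
pos 6: 21 -> hit
pos 7: 79 -> hit
pos 8: 21 -> hit
pos 9: 12 -> hit
pos 10: 27 -> fault, evict 63, frames (79 21 12 27)
At position 10, page 63 is evicted.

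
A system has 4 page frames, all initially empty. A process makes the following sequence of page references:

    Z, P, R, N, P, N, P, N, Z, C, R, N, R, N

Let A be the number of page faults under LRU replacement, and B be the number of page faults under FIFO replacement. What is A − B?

Under LRU: F F F F . . . . . F F . . . → 6 faults.
Under FIFO: F F F F . . . . . F . . . . → 5 faults.
A − B = 6 − 5 = 1.

1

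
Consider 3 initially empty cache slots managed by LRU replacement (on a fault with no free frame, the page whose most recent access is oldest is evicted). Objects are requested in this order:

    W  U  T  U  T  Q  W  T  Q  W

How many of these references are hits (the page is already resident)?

5

W: miss, frames [W]
U: miss, frames [W, U]
T: miss, frames [W, U, T]
U: hit
T: hit
Q: miss, evict W, frames [U, T, Q]
W: miss, evict U, frames [T, Q, W]
T: hit
Q: hit
W: hit
Hits: 5.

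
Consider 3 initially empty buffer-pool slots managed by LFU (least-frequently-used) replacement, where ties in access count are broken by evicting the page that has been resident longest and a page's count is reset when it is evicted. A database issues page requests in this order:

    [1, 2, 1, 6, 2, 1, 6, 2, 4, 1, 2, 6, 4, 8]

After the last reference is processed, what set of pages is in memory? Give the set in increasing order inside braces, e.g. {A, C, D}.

1 → miss, frames {1}
2 → miss, frames {1,2}
1 → hit
6 → miss, frames {1,2,6}
2 → hit
1 → hit
6 → hit
2 → hit
4 → miss, evict 6, frames {1,2,4}
1 → hit
2 → hit
6 → miss, evict 4, frames {1,2,6}
4 → miss, evict 6, frames {1,2,4}
8 → miss, evict 4, frames {1,2,8}

{1, 2, 8}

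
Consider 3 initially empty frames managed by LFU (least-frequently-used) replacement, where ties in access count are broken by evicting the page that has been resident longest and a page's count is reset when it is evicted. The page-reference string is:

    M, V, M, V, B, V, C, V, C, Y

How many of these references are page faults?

M -> fault, frames {M}
V -> fault, frames {M,V}
M -> hit
V -> hit
B -> fault, frames {M,V,B}
V -> hit
C -> fault, evict B, frames {M,V,C}
V -> hit
C -> hit
Y -> fault, evict M, frames {V,C,Y}
Page faults: 5.

5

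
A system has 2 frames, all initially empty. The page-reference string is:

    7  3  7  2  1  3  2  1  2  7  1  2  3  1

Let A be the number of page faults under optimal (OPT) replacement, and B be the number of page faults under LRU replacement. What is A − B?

Under OPT: F F . F F . F . . F . F F . → 8 faults.
Under LRU: F F . F F F F F . F F F F F → 12 faults.
A − B = 8 − 12 = -4.

-4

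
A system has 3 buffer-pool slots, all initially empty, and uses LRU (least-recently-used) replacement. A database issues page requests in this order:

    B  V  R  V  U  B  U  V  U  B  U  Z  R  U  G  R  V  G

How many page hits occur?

B -> fault, frames (B)
V -> fault, frames (B V)
R -> fault, frames (B V R)
V -> hit
U -> fault, evict B, frames (R V U)
B -> fault, evict R, frames (V U B)
U -> hit
V -> hit
U -> hit
B -> hit
U -> hit
Z -> fault, evict V, frames (B U Z)
R -> fault, evict B, frames (U Z R)
U -> hit
G -> fault, evict Z, frames (R U G)
R -> hit
V -> fault, evict U, frames (G R V)
G -> hit
Hits: 9.

9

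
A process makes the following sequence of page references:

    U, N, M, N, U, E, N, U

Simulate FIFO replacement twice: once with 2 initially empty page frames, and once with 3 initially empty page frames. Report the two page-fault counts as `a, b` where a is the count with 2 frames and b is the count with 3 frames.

2 frames: F F F . F F F F → 7 faults.
3 frames: F F F . . F . F → 5 faults.
5 < 7: adding a frame reduced faults, as is typical.

7, 5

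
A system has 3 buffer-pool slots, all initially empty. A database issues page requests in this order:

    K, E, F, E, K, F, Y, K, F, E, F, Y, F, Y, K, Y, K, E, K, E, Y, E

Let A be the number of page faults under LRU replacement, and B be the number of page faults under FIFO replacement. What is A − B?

-2

Under LRU: F F F . . . F . . F . F . . F . . F . . . . → 8 faults.
Under FIFO: F F F . . . F F . F F F . . F . . F . . . . → 10 faults.
A − B = 8 − 10 = -2.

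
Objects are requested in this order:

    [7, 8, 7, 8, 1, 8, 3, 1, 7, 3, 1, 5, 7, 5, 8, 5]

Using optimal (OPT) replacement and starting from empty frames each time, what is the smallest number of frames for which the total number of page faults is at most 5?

4

f=1: 16 faults
f=2: 8 faults
f=3: 6 faults
f=4: 5 faults
f=5: 5 faults
Smallest f with faults ≤ 5 is 4.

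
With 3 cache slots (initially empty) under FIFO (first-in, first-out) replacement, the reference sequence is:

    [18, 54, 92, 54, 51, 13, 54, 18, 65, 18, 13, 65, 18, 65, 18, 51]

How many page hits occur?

6

18 → miss, frames {18}
54 → miss, frames {18,54}
92 → miss, frames {18,54,92}
54 → hit
51 → miss, evict 18, frames {54,92,51}
13 → miss, evict 54, frames {92,51,13}
54 → miss, evict 92, frames {51,13,54}
18 → miss, evict 51, frames {13,54,18}
65 → miss, evict 13, frames {54,18,65}
18 → hit
13 → miss, evict 54, frames {18,65,13}
65 → hit
18 → hit
65 → hit
18 → hit
51 → miss, evict 18, frames {65,13,51}
Hits: 6.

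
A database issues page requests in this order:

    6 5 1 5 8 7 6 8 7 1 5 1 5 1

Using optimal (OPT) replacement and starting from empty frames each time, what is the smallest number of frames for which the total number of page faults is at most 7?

3

f=1: 14 faults
f=2: 9 faults
f=3: 7 faults
f=4: 6 faults
f=5: 5 faults
Smallest f with faults ≤ 7 is 3.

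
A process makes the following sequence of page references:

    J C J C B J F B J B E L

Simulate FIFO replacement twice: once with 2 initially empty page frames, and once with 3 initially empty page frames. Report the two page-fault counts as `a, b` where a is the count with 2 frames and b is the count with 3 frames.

9, 7

2 frames: F F . . F F F F F . F F → 9 faults.
3 frames: F F . . F . F . F . F F → 7 faults.
7 < 9: adding a frame reduced faults, as is typical.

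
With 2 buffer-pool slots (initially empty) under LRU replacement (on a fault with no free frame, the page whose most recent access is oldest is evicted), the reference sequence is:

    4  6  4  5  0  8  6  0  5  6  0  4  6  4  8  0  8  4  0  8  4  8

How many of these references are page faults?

18

4 -> miss, frames {4}
6 -> miss, frames {4,6}
4 -> hit
5 -> miss, evict 6, frames {4,5}
0 -> miss, evict 4, frames {5,0}
8 -> miss, evict 5, frames {0,8}
6 -> miss, evict 0, frames {8,6}
0 -> miss, evict 8, frames {6,0}
5 -> miss, evict 6, frames {0,5}
6 -> miss, evict 0, frames {5,6}
0 -> miss, evict 5, frames {6,0}
4 -> miss, evict 6, frames {0,4}
6 -> miss, evict 0, frames {4,6}
4 -> hit
8 -> miss, evict 6, frames {4,8}
0 -> miss, evict 4, frames {8,0}
8 -> hit
4 -> miss, evict 0, frames {8,4}
0 -> miss, evict 8, frames {4,0}
8 -> miss, evict 4, frames {0,8}
4 -> miss, evict 0, frames {8,4}
8 -> hit
Page faults: 18.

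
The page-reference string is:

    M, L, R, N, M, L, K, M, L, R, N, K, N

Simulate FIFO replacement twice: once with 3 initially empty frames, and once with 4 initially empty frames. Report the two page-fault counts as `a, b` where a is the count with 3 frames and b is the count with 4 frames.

3 frames: F F F F F F F . . F F . . → 9 faults.
4 frames: F F F F . . F F F F F F . → 10 faults.
10 > 9: adding a frame increased faults — Belady's anomaly.

9, 10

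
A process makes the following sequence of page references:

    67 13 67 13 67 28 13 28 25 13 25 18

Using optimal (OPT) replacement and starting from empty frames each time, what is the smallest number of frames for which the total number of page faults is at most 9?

f=1: 12 faults
f=2: 5 faults
f=3: 5 faults
f=4: 5 faults
f=5: 5 faults
Smallest f with faults ≤ 9 is 2.

2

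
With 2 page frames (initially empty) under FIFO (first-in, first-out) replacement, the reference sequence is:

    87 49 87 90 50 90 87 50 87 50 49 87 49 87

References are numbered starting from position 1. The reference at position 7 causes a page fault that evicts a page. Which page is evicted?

pos 1: 87 → miss, frames (87)
pos 2: 49 → miss, frames (87 49)
pos 3: 87 → hit
pos 4: 90 → miss, evict 87, frames (49 90)
pos 5: 50 → miss, evict 49, frames (90 50)
pos 6: 90 → hit
pos 7: 87 → miss, evict 90, frames (50 87)
At position 7, page 90 is evicted.

90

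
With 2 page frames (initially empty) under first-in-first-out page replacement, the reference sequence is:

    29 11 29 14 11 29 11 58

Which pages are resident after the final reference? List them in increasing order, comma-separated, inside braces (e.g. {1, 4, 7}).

29 → miss, frames (29)
11 → miss, frames (29 11)
29 → hit
14 → miss, evict 29, frames (11 14)
11 → hit
29 → miss, evict 11, frames (14 29)
11 → miss, evict 14, frames (29 11)
58 → miss, evict 29, frames (11 58)

{11, 58}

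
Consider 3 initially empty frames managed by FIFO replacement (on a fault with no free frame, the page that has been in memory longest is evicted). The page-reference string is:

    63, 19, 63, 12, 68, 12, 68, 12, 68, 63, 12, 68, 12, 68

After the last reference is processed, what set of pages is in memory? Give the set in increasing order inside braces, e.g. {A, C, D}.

{12, 63, 68}

63 -> miss, frames (63)
19 -> miss, frames (63 19)
63 -> hit
12 -> miss, frames (63 19 12)
68 -> miss, evict 63, frames (19 12 68)
12 -> hit
68 -> hit
12 -> hit
68 -> hit
63 -> miss, evict 19, frames (12 68 63)
12 -> hit
68 -> hit
12 -> hit
68 -> hit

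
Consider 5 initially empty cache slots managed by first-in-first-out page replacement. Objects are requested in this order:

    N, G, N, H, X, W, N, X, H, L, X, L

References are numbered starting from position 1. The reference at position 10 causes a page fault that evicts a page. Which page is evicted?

N

pos 1: N: miss, frames (N)
pos 2: G: miss, frames (N G)
pos 3: N: hit
pos 4: H: miss, frames (N G H)
pos 5: X: miss, frames (N G H X)
pos 6: W: miss, frames (N G H X W)
pos 7: N: hit
pos 8: X: hit
pos 9: H: hit
pos 10: L: miss, evict N, frames (G H X W L)
At position 10, page N is evicted.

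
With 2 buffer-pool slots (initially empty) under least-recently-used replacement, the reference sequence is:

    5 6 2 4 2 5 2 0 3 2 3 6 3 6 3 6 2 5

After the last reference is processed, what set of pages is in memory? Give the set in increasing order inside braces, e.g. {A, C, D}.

{2, 5}

5: miss, frames (5)
6: miss, frames (5 6)
2: miss, evict 5, frames (6 2)
4: miss, evict 6, frames (2 4)
2: hit
5: miss, evict 4, frames (2 5)
2: hit
0: miss, evict 5, frames (2 0)
3: miss, evict 2, frames (0 3)
2: miss, evict 0, frames (3 2)
3: hit
6: miss, evict 2, frames (3 6)
3: hit
6: hit
3: hit
6: hit
2: miss, evict 3, frames (6 2)
5: miss, evict 6, frames (2 5)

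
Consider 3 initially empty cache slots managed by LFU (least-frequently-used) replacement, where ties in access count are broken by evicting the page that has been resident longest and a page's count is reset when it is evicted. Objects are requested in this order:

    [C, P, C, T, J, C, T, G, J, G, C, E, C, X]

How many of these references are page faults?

C -> miss, frames (C)
P -> miss, frames (C P)
C -> hit
T -> miss, frames (C P T)
J -> miss, evict P, frames (C T J)
C -> hit
T -> hit
G -> miss, evict J, frames (C T G)
J -> miss, evict G, frames (C T J)
G -> miss, evict J, frames (C T G)
C -> hit
E -> miss, evict G, frames (C T E)
C -> hit
X -> miss, evict E, frames (C T X)
Page faults: 9.

9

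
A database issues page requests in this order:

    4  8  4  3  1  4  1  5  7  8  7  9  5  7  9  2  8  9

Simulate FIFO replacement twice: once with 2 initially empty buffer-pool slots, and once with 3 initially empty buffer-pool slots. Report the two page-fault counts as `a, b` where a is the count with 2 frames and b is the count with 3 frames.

2 frames: F F . F F F . F F F . F F F F F F F → 15 faults.
3 frames: F F . F F F . F F F . F F F . F F F → 14 faults.
14 < 15: adding a frame reduced faults, as is typical.

15, 14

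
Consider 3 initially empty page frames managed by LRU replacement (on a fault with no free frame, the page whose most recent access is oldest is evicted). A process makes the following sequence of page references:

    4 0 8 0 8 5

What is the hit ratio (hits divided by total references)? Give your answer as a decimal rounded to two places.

4: miss, frames [4]
0: miss, frames [4, 0]
8: miss, frames [4, 0, 8]
0: hit
8: hit
5: miss, evict 4, frames [0, 8, 5]
Hits: 2 of 6 references → 2/6 = 0.3333.

0.33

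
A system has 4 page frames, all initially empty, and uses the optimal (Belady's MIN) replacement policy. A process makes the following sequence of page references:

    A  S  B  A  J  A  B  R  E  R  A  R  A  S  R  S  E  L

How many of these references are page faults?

A → miss, frames [A]
S → miss, frames [A, S]
B → miss, frames [A, S, B]
A → hit
J → miss, frames [A, S, B, J]
A → hit
B → hit
R → miss, evict J, frames [A, S, B, R]
E → miss, evict B, frames [A, S, R, E]
R → hit
A → hit
R → hit
A → hit
S → hit
R → hit
S → hit
E → hit
L → miss, evict E, frames [A, S, R, L]
Page faults: 7.

7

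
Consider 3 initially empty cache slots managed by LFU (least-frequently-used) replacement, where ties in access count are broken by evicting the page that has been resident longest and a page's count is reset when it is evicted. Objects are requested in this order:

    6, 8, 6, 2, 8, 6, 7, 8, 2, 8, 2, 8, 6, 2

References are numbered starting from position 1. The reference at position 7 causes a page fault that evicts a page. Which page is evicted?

pos 1: 6: fault, frames (6)
pos 2: 8: fault, frames (6 8)
pos 3: 6: hit
pos 4: 2: fault, frames (6 8 2)
pos 5: 8: hit
pos 6: 6: hit
pos 7: 7: fault, evict 2, frames (6 8 7)
At position 7, page 2 is evicted.

2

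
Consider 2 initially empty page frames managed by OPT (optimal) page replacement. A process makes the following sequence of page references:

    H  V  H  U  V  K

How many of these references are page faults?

4

H -> fault, frames {H}
V -> fault, frames {H,V}
H -> hit
U -> fault, evict H, frames {V,U}
V -> hit
K -> fault, evict U, frames {V,K}
Page faults: 4.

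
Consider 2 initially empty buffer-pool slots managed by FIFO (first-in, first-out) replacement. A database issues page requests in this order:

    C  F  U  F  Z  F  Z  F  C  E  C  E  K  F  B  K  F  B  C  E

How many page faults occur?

15

C -> fault, frames (C)
F -> fault, frames (C F)
U -> fault, evict C, frames (F U)
F -> hit
Z -> fault, evict F, frames (U Z)
F -> fault, evict U, frames (Z F)
Z -> hit
F -> hit
C -> fault, evict Z, frames (F C)
E -> fault, evict F, frames (C E)
C -> hit
E -> hit
K -> fault, evict C, frames (E K)
F -> fault, evict E, frames (K F)
B -> fault, evict K, frames (F B)
K -> fault, evict F, frames (B K)
F -> fault, evict B, frames (K F)
B -> fault, evict K, frames (F B)
C -> fault, evict F, frames (B C)
E -> fault, evict B, frames (C E)
Page faults: 15.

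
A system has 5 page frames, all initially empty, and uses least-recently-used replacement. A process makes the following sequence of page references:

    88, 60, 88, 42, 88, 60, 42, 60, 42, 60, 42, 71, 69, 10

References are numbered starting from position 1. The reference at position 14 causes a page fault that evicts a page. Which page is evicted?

88

pos 1: 88 → fault, frames (88)
pos 2: 60 → fault, frames (88 60)
pos 3: 88 → hit
pos 4: 42 → fault, frames (60 88 42)
pos 5: 88 → hit
pos 6: 60 → hit
pos 7: 42 → hit
pos 8: 60 → hit
pos 9: 42 → hit
pos 10: 60 → hit
pos 11: 42 → hit
pos 12: 71 → fault, frames (88 60 42 71)
pos 13: 69 → fault, frames (88 60 42 71 69)
pos 14: 10 → fault, evict 88, frames (60 42 71 69 10)
At position 14, page 88 is evicted.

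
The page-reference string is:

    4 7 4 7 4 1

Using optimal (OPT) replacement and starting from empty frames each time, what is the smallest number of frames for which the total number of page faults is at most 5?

2

f=1: 6 faults
f=2: 3 faults
f=3: 3 faults
Smallest f with faults ≤ 5 is 2.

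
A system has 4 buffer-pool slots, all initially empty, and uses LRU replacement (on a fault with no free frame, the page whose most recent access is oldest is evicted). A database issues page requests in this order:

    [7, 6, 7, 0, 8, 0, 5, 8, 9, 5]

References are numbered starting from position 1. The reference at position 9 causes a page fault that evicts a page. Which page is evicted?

7

pos 1: 7 -> fault, frames (7)
pos 2: 6 -> fault, frames (7 6)
pos 3: 7 -> hit
pos 4: 0 -> fault, frames (6 7 0)
pos 5: 8 -> fault, frames (6 7 0 8)
pos 6: 0 -> hit
pos 7: 5 -> fault, evict 6, frames (7 8 0 5)
pos 8: 8 -> hit
pos 9: 9 -> fault, evict 7, frames (0 5 8 9)
At position 9, page 7 is evicted.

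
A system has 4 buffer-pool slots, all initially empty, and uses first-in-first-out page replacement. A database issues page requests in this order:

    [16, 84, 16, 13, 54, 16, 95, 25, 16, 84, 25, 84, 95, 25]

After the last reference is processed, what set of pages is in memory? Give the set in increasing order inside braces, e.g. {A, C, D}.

{16, 25, 84, 95}

16 → miss, frames (16)
84 → miss, frames (16 84)
16 → hit
13 → miss, frames (16 84 13)
54 → miss, frames (16 84 13 54)
16 → hit
95 → miss, evict 16, frames (84 13 54 95)
25 → miss, evict 84, frames (13 54 95 25)
16 → miss, evict 13, frames (54 95 25 16)
84 → miss, evict 54, frames (95 25 16 84)
25 → hit
84 → hit
95 → hit
25 → hit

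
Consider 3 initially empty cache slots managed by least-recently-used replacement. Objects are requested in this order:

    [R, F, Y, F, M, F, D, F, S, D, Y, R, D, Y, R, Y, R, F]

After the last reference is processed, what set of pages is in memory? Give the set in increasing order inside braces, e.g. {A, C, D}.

R: fault, frames {R}
F: fault, frames {R,F}
Y: fault, frames {R,F,Y}
F: hit
M: fault, evict R, frames {Y,F,M}
F: hit
D: fault, evict Y, frames {M,F,D}
F: hit
S: fault, evict M, frames {D,F,S}
D: hit
Y: fault, evict F, frames {S,D,Y}
R: fault, evict S, frames {D,Y,R}
D: hit
Y: hit
R: hit
Y: hit
R: hit
F: fault, evict D, frames {Y,R,F}

{F, R, Y}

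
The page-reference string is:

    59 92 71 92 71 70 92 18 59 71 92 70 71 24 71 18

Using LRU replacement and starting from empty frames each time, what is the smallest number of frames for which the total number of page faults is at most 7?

5

f=1: 16 faults
f=2: 13 faults
f=3: 11 faults
f=4: 10 faults
f=5: 7 faults
f=6: 6 faults
Smallest f with faults ≤ 7 is 5.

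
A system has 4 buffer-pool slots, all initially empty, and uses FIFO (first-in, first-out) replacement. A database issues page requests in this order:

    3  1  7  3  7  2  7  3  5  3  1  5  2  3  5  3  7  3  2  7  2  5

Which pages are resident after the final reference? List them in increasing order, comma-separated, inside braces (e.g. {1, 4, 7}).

3: fault, frames [3]
1: fault, frames [3, 1]
7: fault, frames [3, 1, 7]
3: hit
7: hit
2: fault, frames [3, 1, 7, 2]
7: hit
3: hit
5: fault, evict 3, frames [1, 7, 2, 5]
3: fault, evict 1, frames [7, 2, 5, 3]
1: fault, evict 7, frames [2, 5, 3, 1]
5: hit
2: hit
3: hit
5: hit
3: hit
7: fault, evict 2, frames [5, 3, 1, 7]
3: hit
2: fault, evict 5, frames [3, 1, 7, 2]
7: hit
2: hit
5: fault, evict 3, frames [1, 7, 2, 5]

{1, 2, 5, 7}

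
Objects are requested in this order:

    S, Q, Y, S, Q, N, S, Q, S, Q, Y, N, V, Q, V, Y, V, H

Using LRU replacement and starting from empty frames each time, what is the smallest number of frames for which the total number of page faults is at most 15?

2

f=1: 18 faults
f=2: 14 faults
f=3: 10 faults
f=4: 6 faults
f=5: 6 faults
f=6: 6 faults
Smallest f with faults ≤ 15 is 2.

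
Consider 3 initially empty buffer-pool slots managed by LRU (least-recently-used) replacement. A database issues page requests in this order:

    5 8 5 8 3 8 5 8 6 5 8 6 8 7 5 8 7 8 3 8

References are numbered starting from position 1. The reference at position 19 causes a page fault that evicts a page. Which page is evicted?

pos 1: 5 -> miss, frames (5)
pos 2: 8 -> miss, frames (5 8)
pos 3: 5 -> hit
pos 4: 8 -> hit
pos 5: 3 -> miss, frames (5 8 3)
pos 6: 8 -> hit
pos 7: 5 -> hit
pos 8: 8 -> hit
pos 9: 6 -> miss, evict 3, frames (5 8 6)
pos 10: 5 -> hit
pos 11: 8 -> hit
pos 12: 6 -> hit
pos 13: 8 -> hit
pos 14: 7 -> miss, evict 5, frames (6 8 7)
pos 15: 5 -> miss, evict 6, frames (8 7 5)
pos 16: 8 -> hit
pos 17: 7 -> hit
pos 18: 8 -> hit
pos 19: 3 -> miss, evict 5, frames (7 8 3)
At position 19, page 5 is evicted.

5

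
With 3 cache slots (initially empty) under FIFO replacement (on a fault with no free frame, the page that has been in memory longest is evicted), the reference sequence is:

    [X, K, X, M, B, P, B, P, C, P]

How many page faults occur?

X -> miss, frames {X}
K -> miss, frames {X,K}
X -> hit
M -> miss, frames {X,K,M}
B -> miss, evict X, frames {K,M,B}
P -> miss, evict K, frames {M,B,P}
B -> hit
P -> hit
C -> miss, evict M, frames {B,P,C}
P -> hit
Page faults: 6.

6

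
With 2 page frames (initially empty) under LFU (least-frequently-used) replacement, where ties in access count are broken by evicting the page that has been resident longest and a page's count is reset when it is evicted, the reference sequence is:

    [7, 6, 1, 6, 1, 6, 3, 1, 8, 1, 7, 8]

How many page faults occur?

7 → miss, frames [7]
6 → miss, frames [7, 6]
1 → miss, evict 7, frames [6, 1]
6 → hit
1 → hit
6 → hit
3 → miss, evict 1, frames [6, 3]
1 → miss, evict 3, frames [6, 1]
8 → miss, evict 1, frames [6, 8]
1 → miss, evict 8, frames [6, 1]
7 → miss, evict 1, frames [6, 7]
8 → miss, evict 7, frames [6, 8]
Page faults: 9.

9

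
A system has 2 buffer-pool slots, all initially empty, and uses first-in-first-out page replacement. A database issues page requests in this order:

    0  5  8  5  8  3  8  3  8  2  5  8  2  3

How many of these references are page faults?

9

0 → fault, frames [0]
5 → fault, frames [0, 5]
8 → fault, evict 0, frames [5, 8]
5 → hit
8 → hit
3 → fault, evict 5, frames [8, 3]
8 → hit
3 → hit
8 → hit
2 → fault, evict 8, frames [3, 2]
5 → fault, evict 3, frames [2, 5]
8 → fault, evict 2, frames [5, 8]
2 → fault, evict 5, frames [8, 2]
3 → fault, evict 8, frames [2, 3]
Page faults: 9.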